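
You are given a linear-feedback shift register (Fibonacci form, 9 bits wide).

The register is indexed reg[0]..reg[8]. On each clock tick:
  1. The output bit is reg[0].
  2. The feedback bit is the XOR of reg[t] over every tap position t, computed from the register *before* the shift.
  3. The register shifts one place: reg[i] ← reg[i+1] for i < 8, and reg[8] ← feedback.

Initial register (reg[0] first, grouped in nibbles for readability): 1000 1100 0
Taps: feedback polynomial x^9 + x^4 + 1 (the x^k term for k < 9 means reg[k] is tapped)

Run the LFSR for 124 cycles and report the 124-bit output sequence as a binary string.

1000110000100111001010101100001101111010011011100100010100001010110100111111011001001001011011111100100110101001100110000000

k : reg_k → out_k, fb_k
0: 100011000 → 1, fb=0
1: 000110000 → 0, fb=1
2: 001100001 → 0, fb=0
3: 011000010 → 0, fb=0
4: 110000100 → 1, fb=1
5: 100001001 → 1, fb=1
6: 000010011 → 0, fb=1
7: 000100111 → 0, fb=0
8: 001001110 → 0, fb=0
9: 010011100 → 0, fb=1
10: 100111001 → 1, fb=0
11: 001110010 → 0, fb=1
12: 011100101 → 0, fb=0
13: 111001010 → 1, fb=1
14: 110010101 → 1, fb=0
15: 100101010 → 1, fb=1
16: 001010101 → 0, fb=1
17: 010101011 → 0, fb=0
18: 101010110 → 1, fb=0
19: 010101100 → 0, fb=0
20: 101011000 → 1, fb=0
21: 010110000 → 0, fb=1
22: 101100001 → 1, fb=1
23: 011000011 → 0, fb=0
24: 110000110 → 1, fb=1
25: 100001101 → 1, fb=1
26: 000011011 → 0, fb=1
27: 000110111 → 0, fb=1
28: 001101111 → 0, fb=0
29: 011011110 → 0, fb=1
30: 110111101 → 1, fb=0
31: 101111010 → 1, fb=0
32: 011110100 → 0, fb=1
33: 111101001 → 1, fb=1
34: 111010011 → 1, fb=0
35: 110100110 → 1, fb=1
36: 101001101 → 1, fb=1
37: 010011011 → 0, fb=1
38: 100110111 → 1, fb=0
39: 001101110 → 0, fb=0
40: 011011100 → 0, fb=1
41: 110111001 → 1, fb=0
42: 101110010 → 1, fb=0
43: 011100100 → 0, fb=0
44: 111001000 → 1, fb=1
45: 110010001 → 1, fb=0
46: 100100010 → 1, fb=1
47: 001000101 → 0, fb=0
48: 010001010 → 0, fb=0
49: 100010100 → 1, fb=0
50: 000101000 → 0, fb=0
51: 001010000 → 0, fb=1
52: 010100001 → 0, fb=0
53: 101000010 → 1, fb=1
54: 010000101 → 0, fb=0
55: 100001010 → 1, fb=1
56: 000010101 → 0, fb=1
57: 000101011 → 0, fb=0
58: 001010110 → 0, fb=1
59: 010101101 → 0, fb=0
60: 101011010 → 1, fb=0
61: 010110100 → 0, fb=1
62: 101101001 → 1, fb=1
63: 011010011 → 0, fb=1
64: 110100111 → 1, fb=1
65: 101001111 → 1, fb=1
66: 010011111 → 0, fb=1
67: 100111111 → 1, fb=0
68: 001111110 → 0, fb=1
69: 011111101 → 0, fb=1
70: 111111011 → 1, fb=0
71: 111110110 → 1, fb=0
72: 111101100 → 1, fb=1
73: 111011001 → 1, fb=0
74: 110110010 → 1, fb=0
75: 101100100 → 1, fb=1
76: 011001001 → 0, fb=0
77: 110010010 → 1, fb=0
78: 100100100 → 1, fb=1
79: 001001001 → 0, fb=0
80: 010010010 → 0, fb=1
81: 100100101 → 1, fb=1
82: 001001011 → 0, fb=0
83: 010010110 → 0, fb=1
84: 100101101 → 1, fb=1
85: 001011011 → 0, fb=1
86: 010110111 → 0, fb=1
87: 101101111 → 1, fb=1
88: 011011111 → 0, fb=1
89: 110111111 → 1, fb=0
90: 101111110 → 1, fb=0
91: 011111100 → 0, fb=1
92: 111111001 → 1, fb=0
93: 111110010 → 1, fb=0
94: 111100100 → 1, fb=1
95: 111001001 → 1, fb=1
96: 110010011 → 1, fb=0
97: 100100110 → 1, fb=1
98: 001001101 → 0, fb=0
99: 010011010 → 0, fb=1
100: 100110101 → 1, fb=0
101: 001101010 → 0, fb=0
102: 011010100 → 0, fb=1
103: 110101001 → 1, fb=1
104: 101010011 → 1, fb=0
105: 010100110 → 0, fb=0
106: 101001100 → 1, fb=1
107: 010011001 → 0, fb=1
108: 100110011 → 1, fb=0
109: 001100110 → 0, fb=0
110: 011001100 → 0, fb=0
111: 110011000 → 1, fb=0
112: 100110000 → 1, fb=0
113: 001100000 → 0, fb=0
114: 011000000 → 0, fb=0
115: 110000000 → 1, fb=1
116: 100000001 → 1, fb=1
117: 000000011 → 0, fb=0
118: 000000110 → 0, fb=0
119: 000001100 → 0, fb=0
120: 000011000 → 0, fb=1
121: 000110001 → 0, fb=1
122: 001100011 → 0, fb=0
123: 011000110 → 0, fb=0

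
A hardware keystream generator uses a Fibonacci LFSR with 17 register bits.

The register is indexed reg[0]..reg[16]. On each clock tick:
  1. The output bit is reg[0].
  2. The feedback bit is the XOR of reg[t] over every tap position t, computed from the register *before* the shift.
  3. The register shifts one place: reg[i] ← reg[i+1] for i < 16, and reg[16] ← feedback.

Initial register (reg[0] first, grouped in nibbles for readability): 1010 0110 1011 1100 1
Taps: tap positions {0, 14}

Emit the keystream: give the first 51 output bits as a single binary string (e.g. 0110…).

101001101011110011001010000111011101111011010100011

step | reg (before) | out | fb
   0 | 10100110101111001 | 1 | 1
   1 | 01001101011110011 | 0 | 0
   2 | 10011010111100110 | 1 | 0
   3 | 00110101111001100 | 0 | 1
   4 | 01101011110011001 | 0 | 0
   5 | 11010111100110010 | 1 | 1
   6 | 10101111001100101 | 1 | 0
   7 | 01011110011001010 | 0 | 0
   8 | 10111100110010100 | 1 | 0
   9 | 01111001100101000 | 0 | 0
  10 | 11110011001010000 | 1 | 1
  11 | 11100110010100001 | 1 | 1
  12 | 11001100101000011 | 1 | 1
  13 | 10011001010000111 | 1 | 0
  14 | 00110010100001110 | 0 | 1
  15 | 01100101000011101 | 0 | 1
  16 | 11001010000111011 | 1 | 1
  17 | 10010100001110111 | 1 | 0
  18 | 00101000011101110 | 0 | 1
  19 | 01010000111011101 | 0 | 1
  20 | 10100001110111011 | 1 | 1
  21 | 01000011101110111 | 0 | 1
  22 | 10000111011101111 | 1 | 0
  23 | 00001110111011110 | 0 | 1
  24 | 00011101110111101 | 0 | 1
  25 | 00111011101111011 | 0 | 0
  26 | 01110111011110110 | 0 | 1
  27 | 11101110111101101 | 1 | 0
  28 | 11011101111011010 | 1 | 1
  29 | 10111011110110101 | 1 | 0
  30 | 01110111101101010 | 0 | 0
  31 | 11101111011010100 | 1 | 0
  32 | 11011110110101000 | 1 | 1
  33 | 10111101101010001 | 1 | 1
  34 | 01111011010100011 | 0 | 0
  35 | 11110110101000110 | 1 | 0
  36 | 11101101010001100 | 1 | 0
  37 | 11011010100011000 | 1 | 1
  38 | 10110101000110001 | 1 | 1
  39 | 01101010001100011 | 0 | 0
  40 | 11010100011000110 | 1 | 0
  41 | 10101000110001100 | 1 | 0
  42 | 01010001100011000 | 0 | 0
  43 | 10100011000110000 | 1 | 1
  44 | 01000110001100001 | 0 | 0
  45 | 10001100011000010 | 1 | 1
  46 | 00011000110000101 | 0 | 1
  47 | 00110001100001011 | 0 | 0
  48 | 01100011000010110 | 0 | 1
  49 | 11000110000101101 | 1 | 0
  50 | 10001100001011010 | 1 | 1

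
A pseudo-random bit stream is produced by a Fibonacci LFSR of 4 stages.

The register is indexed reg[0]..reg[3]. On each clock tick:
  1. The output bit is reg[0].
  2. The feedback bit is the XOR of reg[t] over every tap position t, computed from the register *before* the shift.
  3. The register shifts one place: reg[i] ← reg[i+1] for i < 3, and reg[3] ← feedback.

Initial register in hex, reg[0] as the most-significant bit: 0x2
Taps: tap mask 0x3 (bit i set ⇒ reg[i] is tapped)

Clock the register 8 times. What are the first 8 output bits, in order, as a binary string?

00100110

step | reg (before) | out | fb
   0 | 0010 | 0 | 0
   1 | 0100 | 0 | 1
   2 | 1001 | 1 | 1
   3 | 0011 | 0 | 0
   4 | 0110 | 0 | 1
   5 | 1101 | 1 | 0
   6 | 1010 | 1 | 1
   7 | 0101 | 0 | 1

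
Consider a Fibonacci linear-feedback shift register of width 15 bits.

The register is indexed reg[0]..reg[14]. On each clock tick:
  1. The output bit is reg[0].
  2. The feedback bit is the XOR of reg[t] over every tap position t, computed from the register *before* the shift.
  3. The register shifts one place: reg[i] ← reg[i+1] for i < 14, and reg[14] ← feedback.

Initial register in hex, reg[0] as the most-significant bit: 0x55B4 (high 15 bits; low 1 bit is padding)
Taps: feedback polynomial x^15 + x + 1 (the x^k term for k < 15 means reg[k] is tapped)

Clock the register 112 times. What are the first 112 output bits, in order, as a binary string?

0101010110110101111111011011110000001101100010000010110100110000111011101010001001100111110011010101000010101111

step | reg (before) | out | fb
   0 | 010101011011010 | 0 | 1
   1 | 101010110110101 | 1 | 1
   2 | 010101101101011 | 0 | 1
   3 | 101011011010111 | 1 | 1
   4 | 010110110101111 | 0 | 1
   5 | 101101101011111 | 1 | 1
   6 | 011011010111111 | 0 | 1
   7 | 110110101111111 | 1 | 0
   8 | 101101011111110 | 1 | 1
   9 | 011010111111101 | 0 | 1
  10 | 110101111111011 | 1 | 0
  11 | 101011111110110 | 1 | 1
  12 | 010111111101101 | 0 | 1
  13 | 101111111011011 | 1 | 1
  14 | 011111110110111 | 0 | 1
  15 | 111111101101111 | 1 | 0
  16 | 111111011011110 | 1 | 0
  17 | 111110110111100 | 1 | 0
  18 | 111101101111000 | 1 | 0
  19 | 111011011110000 | 1 | 0
  20 | 110110111100000 | 1 | 0
  21 | 101101111000000 | 1 | 1
  22 | 011011110000001 | 0 | 1
  23 | 110111100000011 | 1 | 0
  24 | 101111000000110 | 1 | 1
  25 | 011110000001101 | 0 | 1
  26 | 111100000011011 | 1 | 0
  27 | 111000000110110 | 1 | 0
  28 | 110000001101100 | 1 | 0
  29 | 100000011011000 | 1 | 1
  30 | 000000110110001 | 0 | 0
  31 | 000001101100010 | 0 | 0
  32 | 000011011000100 | 0 | 0
  33 | 000110110001000 | 0 | 0
  34 | 001101100010000 | 0 | 0
  35 | 011011000100000 | 0 | 1
  36 | 110110001000001 | 1 | 0
  37 | 101100010000010 | 1 | 1
  38 | 011000100000101 | 0 | 1
  39 | 110001000001011 | 1 | 0
  40 | 100010000010110 | 1 | 1
  41 | 000100000101101 | 0 | 0
  42 | 001000001011010 | 0 | 0
  43 | 010000010110100 | 0 | 1
  44 | 100000101101001 | 1 | 1
  45 | 000001011010011 | 0 | 0
  46 | 000010110100110 | 0 | 0
  47 | 000101101001100 | 0 | 0
  48 | 001011010011000 | 0 | 0
  49 | 010110100110000 | 0 | 1
  50 | 101101001100001 | 1 | 1
  51 | 011010011000011 | 0 | 1
  52 | 110100110000111 | 1 | 0
  53 | 101001100001110 | 1 | 1
  54 | 010011000011101 | 0 | 1
  55 | 100110000111011 | 1 | 1
  56 | 001100001110111 | 0 | 0
  57 | 011000011101110 | 0 | 1
  58 | 110000111011101 | 1 | 0
  59 | 100001110111010 | 1 | 1
  60 | 000011101110101 | 0 | 0
  61 | 000111011101010 | 0 | 0
  62 | 001110111010100 | 0 | 0
  63 | 011101110101000 | 0 | 1
  64 | 111011101010001 | 1 | 0
  65 | 110111010100010 | 1 | 0
  66 | 101110101000100 | 1 | 1
  67 | 011101010001001 | 0 | 1
  68 | 111010100010011 | 1 | 0
  69 | 110101000100110 | 1 | 0
  70 | 101010001001100 | 1 | 1
  71 | 010100010011001 | 0 | 1
  72 | 101000100110011 | 1 | 1
  73 | 010001001100111 | 0 | 1
  74 | 100010011001111 | 1 | 1
  75 | 000100110011111 | 0 | 0
  76 | 001001100111110 | 0 | 0
  77 | 010011001111100 | 0 | 1
  78 | 100110011111001 | 1 | 1
  79 | 001100111110011 | 0 | 0
  80 | 011001111100110 | 0 | 1
  81 | 110011111001101 | 1 | 0
  82 | 100111110011010 | 1 | 1
  83 | 001111100110101 | 0 | 0
  84 | 011111001101010 | 0 | 1
  85 | 111110011010101 | 1 | 0
  86 | 111100110101010 | 1 | 0
  87 | 111001101010100 | 1 | 0
  88 | 110011010101000 | 1 | 0
  89 | 100110101010000 | 1 | 1
  90 | 001101010100001 | 0 | 0
  91 | 011010101000010 | 0 | 1
  92 | 110101010000101 | 1 | 0
  93 | 101010100001010 | 1 | 1
  94 | 010101000010101 | 0 | 1
  95 | 101010000101011 | 1 | 1
  96 | 010100001010111 | 0 | 1
  97 | 101000010101111 | 1 | 1
  98 | 010000101011111 | 0 | 1
  99 | 100001010111111 | 1 | 1
 100 | 000010101111111 | 0 | 0
 101 | 000101011111110 | 0 | 0
 102 | 001010111111100 | 0 | 0
 103 | 010101111111000 | 0 | 1
 104 | 101011111110001 | 1 | 1
 105 | 010111111100011 | 0 | 1
 106 | 101111111000111 | 1 | 1
 107 | 011111110001111 | 0 | 1
 108 | 111111100011111 | 1 | 0
 109 | 111111000111110 | 1 | 0
 110 | 111110001111100 | 1 | 0
 111 | 111100011111000 | 1 | 0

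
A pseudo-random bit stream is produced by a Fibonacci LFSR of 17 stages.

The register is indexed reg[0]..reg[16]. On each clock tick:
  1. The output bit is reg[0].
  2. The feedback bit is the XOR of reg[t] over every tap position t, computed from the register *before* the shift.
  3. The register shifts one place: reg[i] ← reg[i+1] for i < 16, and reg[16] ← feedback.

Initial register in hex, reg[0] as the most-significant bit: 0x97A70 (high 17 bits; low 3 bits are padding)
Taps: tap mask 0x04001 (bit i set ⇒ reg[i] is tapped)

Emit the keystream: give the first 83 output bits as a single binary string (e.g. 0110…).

step | reg (before) | out | fb
   0 | 10010111101001110 | 1 | 0
   1 | 00101111010011100 | 0 | 1
   2 | 01011110100111001 | 0 | 0
   3 | 10111101001110010 | 1 | 1
   4 | 01111010011100101 | 0 | 1
   5 | 11110100111001011 | 1 | 1
   6 | 11101001110010111 | 1 | 0
   7 | 11010011100101110 | 1 | 0
   8 | 10100111001011100 | 1 | 0
   9 | 01001110010111000 | 0 | 0
  10 | 10011100101110000 | 1 | 1
  11 | 00111001011100001 | 0 | 0
  12 | 01110010111000010 | 0 | 0
  13 | 11100101110000100 | 1 | 0
  14 | 11001011100001000 | 1 | 1
  15 | 10010111000010001 | 1 | 1
  16 | 00101110000100011 | 0 | 0
  17 | 01011100001000110 | 0 | 1
  18 | 10111000010001101 | 1 | 0
  19 | 01110000100011010 | 0 | 0
  20 | 11100001000110100 | 1 | 0
  21 | 11000010001101000 | 1 | 1
  22 | 10000100011010001 | 1 | 1
  23 | 00001000110100011 | 0 | 0
  24 | 00010001101000110 | 0 | 1
  25 | 00100011010001101 | 0 | 1
  26 | 01000110100011011 | 0 | 0
  27 | 10001101000110110 | 1 | 0
  28 | 00011010001101100 | 0 | 1
  29 | 00110100011011001 | 0 | 0
  30 | 01101000110110010 | 0 | 0
  31 | 11010001101100100 | 1 | 0
  32 | 10100011011001000 | 1 | 1
  33 | 01000110110010001 | 0 | 0
  34 | 10001101100100010 | 1 | 1
  35 | 00011011001000101 | 0 | 1
  36 | 00110110010001011 | 0 | 0
  37 | 01101100100010110 | 0 | 1
  38 | 11011001000101101 | 1 | 0
  39 | 10110010001011010 | 1 | 1
  40 | 01100100010110101 | 0 | 1
  41 | 11001000101101011 | 1 | 1
  42 | 10010001011010111 | 1 | 0
  43 | 00100010110101110 | 0 | 1
  44 | 01000101101011101 | 0 | 1
  45 | 10001011010111011 | 1 | 1
  46 | 00010110101110111 | 0 | 1
  47 | 00101101011101111 | 0 | 1
  48 | 01011010111011111 | 0 | 1
  49 | 10110101110111111 | 1 | 0
  50 | 01101011101111110 | 0 | 1
  51 | 11010111011111101 | 1 | 0
  52 | 10101110111111010 | 1 | 1
  53 | 01011101111110101 | 0 | 1
  54 | 10111011111101011 | 1 | 1
  55 | 01110111111010111 | 0 | 1
  56 | 11101111110101111 | 1 | 0
  57 | 11011111101011110 | 1 | 0
  58 | 10111111010111100 | 1 | 0
  59 | 01111110101111000 | 0 | 0
  60 | 11111101011110000 | 1 | 1
  61 | 11111010111100001 | 1 | 1
  62 | 11110101111000011 | 1 | 1
  63 | 11101011110000111 | 1 | 0
  64 | 11010111100001110 | 1 | 0
  65 | 10101111000011100 | 1 | 0
  66 | 01011110000111000 | 0 | 0
  67 | 10111100001110000 | 1 | 1
  68 | 01111000011100001 | 0 | 0
  69 | 11110000111000010 | 1 | 1
  70 | 11100001110000101 | 1 | 0
  71 | 11000011100001010 | 1 | 1
  72 | 10000111000010101 | 1 | 0
  73 | 00001110000101010 | 0 | 0
  74 | 00011100001010100 | 0 | 1
  75 | 00111000010101001 | 0 | 0
  76 | 01110000101010010 | 0 | 0
  77 | 11100001010100100 | 1 | 0
  78 | 11000010101001000 | 1 | 1
  79 | 10000101010010001 | 1 | 1
  80 | 00001010100100011 | 0 | 0
  81 | 00010101001000110 | 0 | 1
  82 | 00101010010001101 | 0 | 1

10010111101001110010111000010001101000110110010001011010111011111101011110000111000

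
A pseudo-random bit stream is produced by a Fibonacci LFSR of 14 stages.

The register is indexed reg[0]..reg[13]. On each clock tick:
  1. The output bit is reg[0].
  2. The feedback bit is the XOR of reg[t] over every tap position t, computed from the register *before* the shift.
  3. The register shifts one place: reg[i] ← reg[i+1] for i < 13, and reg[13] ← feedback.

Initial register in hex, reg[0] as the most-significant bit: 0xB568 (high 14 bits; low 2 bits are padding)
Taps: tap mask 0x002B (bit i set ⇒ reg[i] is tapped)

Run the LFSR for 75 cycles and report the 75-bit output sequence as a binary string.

tick  register→output (feedback)
  0  10110101011010→1 (1)
  1  01101010110101→0 (1)
  2  11010101101011→1 (0)
  3  10101011010110→1 (1)
  4  01010110101101→0 (1)
  5  10101101011011→1 (0)
  6  01011010110110→0 (0)
  7  10110101101100→1 (1)
  8  01101011011001→0 (1)
  9  11010110110011→1 (0)
 10  10101101100110→1 (0)
 11  01011011001100→0 (0)
 12  10110110011000→1 (1)
 13  01101100110001→0 (0)
 14  11011001100010→1 (1)
 15  10110011000101→1 (0)
 16  01100110001010→0 (0)
 17  11001100010100→1 (1)
 18  10011000101001→1 (0)
 19  00110001010010→0 (1)
 20  01100010100101→0 (1)
 21  11000101001011→1 (1)
 22  10001010010111→1 (1)
 23  00010100101111→0 (0)
 24  00101001011110→0 (0)
 25  01010010111100→0 (0)
 26  10100101111000→1 (0)
 27  01001011110000→0 (1)
 28  10010111100001→1 (1)
 29  00101111000011→0 (1)
 30  01011110000111→0 (1)
 31  10111100001111→1 (1)
 32  01111000011111→0 (0)
 33  11110000111110→1 (1)
 34  11100001111101→1 (0)
 35  11000011111010→1 (0)
 36  10000111110100→1 (0)
 37  00001111101000→0 (1)
 38  00011111010001→0 (0)
 39  00111110100010→0 (0)
 40  01111101000100→0 (1)
 41  11111010001001→1 (1)
 42  11110100010011→1 (0)
 43  11101000100110→1 (0)
 44  11010001001100→1 (1)
 45  10100010011001→1 (1)
 46  01000100110011→0 (0)
 47  10001001100110→1 (1)
 48  00010011001101→0 (1)
 49  00100110011011→0 (1)
 50  01001100110111→0 (0)
 51  10011001101110→1 (0)
 52  00110011011100→0 (1)
 53  01100110111001→0 (0)
 54  11001101110010→1 (1)
 55  10011011100101→1 (0)
 56  00110111001010→0 (0)
 57  01101110010100→0 (0)
 58  11011100101000→1 (0)
 59  10111001010000→1 (0)
 60  01110010100000→0 (0)
 61  11100101000000→1 (1)
 62  11001010000001→1 (0)
 63  10010100000010→1 (1)
 64  00101000000101→0 (0)
 65  01010000001010→0 (0)
 66  10100000010100→1 (1)
 67  01000000101001→0 (1)
 68  10000001010011→1 (1)
 69  00000010100111→0 (0)
 70  00000101001110→0 (1)
 71  00001010011101→0 (0)
 72  00010100111010→0 (0)
 73  00101001110100→0 (0)
 74  01010011101000→0 (0)

101101010110101101100110001010010111100001111101000100110011011100101000000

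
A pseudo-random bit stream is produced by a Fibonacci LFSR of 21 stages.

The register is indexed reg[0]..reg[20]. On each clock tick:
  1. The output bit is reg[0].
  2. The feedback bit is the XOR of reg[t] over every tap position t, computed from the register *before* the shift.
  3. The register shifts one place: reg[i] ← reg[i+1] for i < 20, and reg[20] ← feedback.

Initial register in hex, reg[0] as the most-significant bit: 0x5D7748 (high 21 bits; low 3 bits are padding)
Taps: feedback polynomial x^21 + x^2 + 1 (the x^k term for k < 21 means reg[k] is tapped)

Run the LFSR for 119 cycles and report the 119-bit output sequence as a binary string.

step | reg (before) | out | fb
   0 | 010111010111011101001 | 0 | 0
   1 | 101110101110111010010 | 1 | 0
   2 | 011101011101110100100 | 0 | 1
   3 | 111010111011101001001 | 1 | 0
   4 | 110101110111010010010 | 1 | 1
   5 | 101011101110100100101 | 1 | 0
   6 | 010111011101001001010 | 0 | 0
   7 | 101110111010010010100 | 1 | 0
   8 | 011101110100100101000 | 0 | 1
   9 | 111011101001001010001 | 1 | 0
  10 | 110111010010010100010 | 1 | 1
  11 | 101110100100101000101 | 1 | 0
  12 | 011101001001010001010 | 0 | 1
  13 | 111010010010100010101 | 1 | 0
  14 | 110100100101000101010 | 1 | 1
  15 | 101001001010001010101 | 1 | 0
  16 | 010010010100010101010 | 0 | 0
  17 | 100100101000101010100 | 1 | 1
  18 | 001001010001010101001 | 0 | 1
  19 | 010010100010101010011 | 0 | 0
  20 | 100101000101010100110 | 1 | 1
  21 | 001010001010101001101 | 0 | 1
  22 | 010100010101010011011 | 0 | 0
  23 | 101000101010100110110 | 1 | 0
  24 | 010001010101001101100 | 0 | 0
  25 | 100010101010011011000 | 1 | 1
  26 | 000101010100110110001 | 0 | 0
  27 | 001010101001101100010 | 0 | 1
  28 | 010101010011011000101 | 0 | 0
  29 | 101010100110110001010 | 1 | 0
  30 | 010101001101100010100 | 0 | 0
  31 | 101010011011000101000 | 1 | 0
  32 | 010100110110001010000 | 0 | 0
  33 | 101001101100010100000 | 1 | 0
  34 | 010011011000101000000 | 0 | 0
  35 | 100110110001010000000 | 1 | 1
  36 | 001101100010100000001 | 0 | 1
  37 | 011011000101000000011 | 0 | 1
  38 | 110110001010000000111 | 1 | 1
  39 | 101100010100000001111 | 1 | 0
  40 | 011000101000000011110 | 0 | 1
  41 | 110001010000000111101 | 1 | 1
  42 | 100010100000001111011 | 1 | 1
  43 | 000101000000011110111 | 0 | 0
  44 | 001010000000111101110 | 0 | 1
  45 | 010100000001111011101 | 0 | 0
  46 | 101000000011110111010 | 1 | 0
  47 | 010000000111101110100 | 0 | 0
  48 | 100000001111011101000 | 1 | 1
  49 | 000000011110111010001 | 0 | 0
  50 | 000000111101110100010 | 0 | 0
  51 | 000001111011101000100 | 0 | 0
  52 | 000011110111010001000 | 0 | 0
  53 | 000111101110100010000 | 0 | 0
  54 | 001111011101000100000 | 0 | 1
  55 | 011110111010001000001 | 0 | 1
  56 | 111101110100010000011 | 1 | 0
  57 | 111011101000100000110 | 1 | 0
  58 | 110111010001000001100 | 1 | 1
  59 | 101110100010000011001 | 1 | 0
  60 | 011101000100000110010 | 0 | 1
  61 | 111010001000001100101 | 1 | 0
  62 | 110100010000011001010 | 1 | 1
  63 | 101000100000110010101 | 1 | 0
  64 | 010001000001100101010 | 0 | 0
  65 | 100010000011001010100 | 1 | 1
  66 | 000100000110010101001 | 0 | 0
  67 | 001000001100101010010 | 0 | 1
  68 | 010000011001010100101 | 0 | 0
  69 | 100000110010101001010 | 1 | 1
  70 | 000001100101010010101 | 0 | 0
  71 | 000011001010100101010 | 0 | 0
  72 | 000110010101001010100 | 0 | 0
  73 | 001100101010010101000 | 0 | 1
  74 | 011001010100101010001 | 0 | 1
  75 | 110010101001010100011 | 1 | 1
  76 | 100101010010101000111 | 1 | 1
  77 | 001010100101010001111 | 0 | 1
  78 | 010101001010100011111 | 0 | 0
  79 | 101010010101000111110 | 1 | 0
  80 | 010100101010001111100 | 0 | 0
  81 | 101001010100011111000 | 1 | 0
  82 | 010010101000111110000 | 0 | 0
  83 | 100101010001111100000 | 1 | 1
  84 | 001010100011111000001 | 0 | 1
  85 | 010101000111110000011 | 0 | 0
  86 | 101010001111100000110 | 1 | 0
  87 | 010100011111000001100 | 0 | 0
  88 | 101000111110000011000 | 1 | 0
  89 | 010001111100000110000 | 0 | 0
  90 | 100011111000001100000 | 1 | 1
  91 | 000111110000011000001 | 0 | 0
  92 | 001111100000110000010 | 0 | 1
  93 | 011111000001100000101 | 0 | 1
  94 | 111110000011000001011 | 1 | 0
  95 | 111100000110000010110 | 1 | 0
  96 | 111000001100000101100 | 1 | 0
  97 | 110000011000001011000 | 1 | 1
  98 | 100000110000010110001 | 1 | 1
  99 | 000001100000101100011 | 0 | 0
 100 | 000011000001011000110 | 0 | 0
 101 | 000110000010110001100 | 0 | 0
 102 | 001100000101100011000 | 0 | 1
 103 | 011000001011000110001 | 0 | 1
 104 | 110000010110001100011 | 1 | 1
 105 | 100000101100011000111 | 1 | 1
 106 | 000001011000110001111 | 0 | 0
 107 | 000010110001100011110 | 0 | 0
 108 | 000101100011000111100 | 0 | 0
 109 | 001011000110001111000 | 0 | 1
 110 | 010110001100011110001 | 0 | 0
 111 | 101100011000111100010 | 1 | 0
 112 | 011000110001111000100 | 0 | 1
 113 | 110001100011110001001 | 1 | 1
 114 | 100011000111100010011 | 1 | 1
 115 | 000110001111000100111 | 0 | 0
 116 | 001100011110001001110 | 0 | 1
 117 | 011000111100010011101 | 0 | 1
 118 | 110001111000100111011 | 1 | 1

01011101011101110100100101000101010100110110001010000000111101110100010000011001010100101010001111100000110000010110001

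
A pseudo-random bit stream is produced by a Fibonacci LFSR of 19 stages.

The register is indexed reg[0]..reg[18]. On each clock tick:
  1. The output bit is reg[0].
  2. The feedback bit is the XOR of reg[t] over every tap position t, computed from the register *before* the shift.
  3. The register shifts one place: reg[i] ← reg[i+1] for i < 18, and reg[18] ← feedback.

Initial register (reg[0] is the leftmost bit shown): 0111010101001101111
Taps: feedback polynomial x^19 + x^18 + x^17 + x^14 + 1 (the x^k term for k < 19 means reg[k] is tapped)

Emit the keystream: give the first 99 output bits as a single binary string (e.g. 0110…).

step | reg (before) | out | fb
   0 | 0111010101001101111 | 0 | 0
   1 | 1110101010011011110 | 1 | 1
   2 | 1101010100110111101 | 1 | 1
   3 | 1010101001101111011 | 1 | 0
   4 | 0101010011011110110 | 0 | 0
   5 | 1010100110111101100 | 1 | 1
   6 | 0101001101111011001 | 0 | 0
   7 | 1010011011110110010 | 1 | 1
   8 | 0100110111101100101 | 0 | 1
   9 | 1001101111011001011 | 1 | 1
  10 | 0011011110110010111 | 0 | 1
  11 | 0110111101100101111 | 0 | 0
  12 | 1101111011001011110 | 1 | 1
  13 | 1011110110010111101 | 1 | 1
  14 | 0111101100101111011 | 0 | 1
  15 | 1111011001011110111 | 1 | 0
  16 | 1110110010111101110 | 1 | 0
  17 | 1101100101111011100 | 1 | 0
  18 | 1011001011110111000 | 1 | 0
  19 | 0110010111101110000 | 0 | 1
  20 | 1100101111011100001 | 1 | 0
  21 | 1001011110111000010 | 1 | 0
  22 | 0010111101110000100 | 0 | 0
  23 | 0101111011100001000 | 0 | 0
  24 | 1011110111000010000 | 1 | 0
  25 | 0111101110000100000 | 0 | 0
  26 | 1111011100001000000 | 1 | 1
  27 | 1110111000010000001 | 1 | 0
  28 | 1101110000100000010 | 1 | 0
  29 | 1011100001000000100 | 1 | 1
  30 | 0111000010000001001 | 0 | 1
  31 | 1110000100000010011 | 1 | 0
  32 | 1100001000000100110 | 1 | 0
  33 | 1000010000001001100 | 1 | 1
  34 | 0000100000010011001 | 0 | 0
  35 | 0001000000100110010 | 0 | 0
  36 | 0010000001001100100 | 0 | 0
  37 | 0100000010011001000 | 0 | 0
  38 | 1000000100110010000 | 1 | 0
  39 | 0000001001100100000 | 0 | 0
  40 | 0000010011001000000 | 0 | 0
  41 | 0000100110010000000 | 0 | 0
  42 | 0001001100100000000 | 0 | 0
  43 | 0010011001000000000 | 0 | 0
  44 | 0100110010000000000 | 0 | 0
  45 | 1001100100000000000 | 1 | 1
  46 | 0011001000000000001 | 0 | 1
  47 | 0110010000000000011 | 0 | 0
  48 | 1100100000000000110 | 1 | 0
  49 | 1001000000000001100 | 1 | 1
  50 | 0010000000000011001 | 0 | 0
  51 | 0100000000000110010 | 0 | 0
  52 | 1000000000001100100 | 1 | 1
  53 | 0000000000011001001 | 0 | 1
  54 | 0000000000110010011 | 0 | 1
  55 | 0000000001100100111 | 0 | 0
  56 | 0000000011001001110 | 0 | 1
  57 | 0000000110010011101 | 0 | 0
  58 | 0000001100100111010 | 0 | 0
  59 | 0000011001001110100 | 0 | 1
  60 | 0000110010011101001 | 0 | 1
  61 | 0001100100111010011 | 0 | 1
  62 | 0011001001110100111 | 0 | 0
  63 | 0110010011101001110 | 0 | 1
  64 | 1100100111010011101 | 1 | 1
  65 | 1001001110100111011 | 1 | 0
  66 | 0010011101001110110 | 0 | 0
  67 | 0100111010011101100 | 0 | 0
  68 | 1001110100111011000 | 1 | 0
  69 | 0011101001110110000 | 0 | 1
  70 | 0111010011101100001 | 0 | 1
  71 | 1110100111011000011 | 1 | 1
  72 | 1101001110110000111 | 1 | 1
  73 | 1010011101100001111 | 1 | 1
  74 | 0100111011000011111 | 0 | 1
  75 | 1001110110000111111 | 1 | 0
  76 | 0011101100001111110 | 0 | 0
  77 | 0111011000011111100 | 0 | 1
  78 | 1110110000111111001 | 1 | 1
  79 | 1101100001111110011 | 1 | 0
  80 | 1011000011111100110 | 1 | 0
  81 | 0110000111111001100 | 0 | 0
  82 | 1100001111110011000 | 1 | 0
  83 | 1000011111100110000 | 1 | 0
  84 | 0000111111001100000 | 0 | 0
  85 | 0001111110011000000 | 0 | 0
  86 | 0011111100110000000 | 0 | 0
  87 | 0111111001100000000 | 0 | 0
  88 | 1111110011000000000 | 1 | 1
  89 | 1111100110000000001 | 1 | 0
  90 | 1111001100000000010 | 1 | 0
  91 | 1110011000000000100 | 1 | 1
  92 | 1100110000000001001 | 1 | 0
  93 | 1001100000000010010 | 1 | 1
  94 | 0011000000000100101 | 0 | 1
  95 | 0110000000001001011 | 0 | 0
  96 | 1100000000010010110 | 1 | 1
  97 | 1000000000100101101 | 1 | 0
  98 | 0000000001001011010 | 0 | 0

011101010100110111101100101111011100001000000100110010000000000011001001110100111011000011111100110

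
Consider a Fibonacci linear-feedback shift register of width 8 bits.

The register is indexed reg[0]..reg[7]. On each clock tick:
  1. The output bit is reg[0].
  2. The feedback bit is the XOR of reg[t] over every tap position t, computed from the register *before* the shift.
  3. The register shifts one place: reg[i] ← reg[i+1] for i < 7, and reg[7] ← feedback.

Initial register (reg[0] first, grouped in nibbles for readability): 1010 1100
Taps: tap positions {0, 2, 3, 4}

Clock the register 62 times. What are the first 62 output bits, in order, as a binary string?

10101100101100001111101101111010111010001000011011000111100111

tick  register→output (feedback)
  0  10101100→1 (1)
  1  01011001→0 (0)
  2  10110010→1 (1)
  3  01100101→0 (1)
  4  11001011→1 (0)
  5  10010110→1 (0)
  6  00101100→0 (0)
  7  01011000→0 (0)
  8  10110000→1 (1)
  9  01100001→0 (1)
 10  11000011→1 (1)
 11  10000111→1 (1)
 12  00001111→0 (1)
 13  00011111→0 (0)
 14  00111110→0 (1)
 15  01111101→0 (1)
 16  11111011→1 (0)
 17  11110110→1 (1)
 18  11101101→1 (1)
 19  11011011→1 (1)
 20  10110111→1 (1)
 21  01101111→0 (0)
 22  11011110→1 (1)
 23  10111101→1 (0)
 24  01111010→0 (1)
 25  11110101→1 (1)
 26  11101011→1 (1)
 27  11010111→1 (0)
 28  10101110→1 (1)
 29  01011101→0 (0)
 30  10111010→1 (0)
 31  01110100→0 (0)
 32  11101000→1 (1)
 33  11010001→1 (0)
 34  10100010→1 (0)
 35  01000100→0 (0)
 36  10001000→1 (0)
 37  00010000→0 (1)
 38  00100001→0 (1)
 39  01000011→0 (0)
 40  10000110→1 (1)
 41  00001101→0 (1)
 42  00011011→0 (0)
 43  00110110→0 (0)
 44  01101100→0 (0)
 45  11011000→1 (1)
 46  10110001→1 (1)
 47  01100011→0 (1)
 48  11000111→1 (1)
 49  10001111→1 (0)
 50  00011110→0 (0)
 51  00111100→0 (1)
 52  01111001→0 (1)
 53  11110011→1 (1)
 54  11100111→1 (0)
 55  11001110→1 (0)
 56  10011100→1 (1)
 57  00111001→0 (1)
 58  01110011→0 (0)
 59  11100110→1 (0)
 60  11001100→1 (0)
 61  10011000→1 (1)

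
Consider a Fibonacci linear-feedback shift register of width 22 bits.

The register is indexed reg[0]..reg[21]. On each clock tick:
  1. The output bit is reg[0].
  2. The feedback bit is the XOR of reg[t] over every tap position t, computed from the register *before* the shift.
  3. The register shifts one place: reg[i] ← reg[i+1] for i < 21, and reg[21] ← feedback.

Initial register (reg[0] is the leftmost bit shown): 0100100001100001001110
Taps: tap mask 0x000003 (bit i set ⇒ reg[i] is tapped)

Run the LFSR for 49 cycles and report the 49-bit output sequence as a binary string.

0100100001100001001110110110001010001101001101101

tick  register→output (feedback)
  0  0100100001100001001110→0 (1)
  1  1001000011000010011101→1 (1)
  2  0010000110000100111011→0 (0)
  3  0100001100001001110110→0 (1)
  4  1000011000010011101101→1 (1)
  5  0000110000100111011011→0 (0)
  6  0001100001001110110110→0 (0)
  7  0011000010011101101100→0 (0)
  8  0110000100111011011000→0 (1)
  9  1100001001110110110001→1 (0)
 10  1000010011101101100010→1 (1)
 11  0000100111011011000101→0 (0)
 12  0001001110110110001010→0 (0)
 13  0010011101101100010100→0 (0)
 14  0100111011011000101000→0 (1)
 15  1001110110110001010001→1 (1)
 16  0011101101100010100011→0 (0)
 17  0111011011000101000110→0 (1)
 18  1110110110001010001101→1 (0)
 19  1101101100010100011010→1 (0)
 20  1011011000101000110100→1 (1)
 21  0110110001010001101001→0 (1)
 22  1101100010100011010011→1 (0)
 23  1011000101000110100110→1 (1)
 24  0110001010001101001101→0 (1)
 25  1100010100011010011011→1 (0)
 26  1000101000110100110110→1 (1)
 27  0001010001101001101101→0 (0)
 28  0010100011010011011010→0 (0)
 29  0101000110100110110100→0 (1)
 30  1010001101001101101001→1 (1)
 31  0100011010011011010011→0 (1)
 32  1000110100110110100111→1 (1)
 33  0001101001101101001111→0 (0)
 34  0011010011011010011110→0 (0)
 35  0110100110110100111100→0 (1)
 36  1101001101101001111001→1 (0)
 37  1010011011010011110010→1 (1)
 38  0100110110100111100101→0 (1)
 39  1001101101001111001011→1 (1)
 40  0011011010011110010111→0 (0)
 41  0110110100111100101110→0 (1)
 42  1101101001111001011101→1 (0)
 43  1011010011110010111010→1 (1)
 44  0110100111100101110101→0 (1)
 45  1101001111001011101011→1 (0)
 46  1010011110010111010110→1 (1)
 47  0100111100101110101101→0 (1)
 48  1001111001011101011011→1 (1)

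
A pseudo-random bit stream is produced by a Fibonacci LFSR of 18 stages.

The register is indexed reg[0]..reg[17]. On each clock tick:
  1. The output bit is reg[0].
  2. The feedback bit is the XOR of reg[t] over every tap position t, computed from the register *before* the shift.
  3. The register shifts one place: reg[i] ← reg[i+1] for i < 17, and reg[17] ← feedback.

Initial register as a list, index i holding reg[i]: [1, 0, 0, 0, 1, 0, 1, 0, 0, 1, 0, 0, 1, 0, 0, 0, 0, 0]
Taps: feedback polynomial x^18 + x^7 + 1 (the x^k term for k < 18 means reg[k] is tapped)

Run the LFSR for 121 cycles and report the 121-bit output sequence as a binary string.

1000101001001000001010111001011101111000000010101101111101011001010111001111110111001000100001100110001011101101110001010

tick  register→output (feedback)
  0  100010100100100000→1 (1)
  1  000101001001000001→0 (0)
  2  001010010010000010→0 (1)
  3  010100100100000101→0 (0)
  4  101001001000001010→1 (1)
  5  010010010000010101→0 (1)
  6  100100100000101011→1 (1)
  7  001001000001010111→0 (0)
  8  010010000010101110→0 (0)
  9  100100000101011100→1 (1)
 10  001000001010111001→0 (0)
 11  010000010101110010→0 (1)
 12  100000101011100101→1 (1)
 13  000001010111001011→0 (1)
 14  000010101110010111→0 (0)
 15  000101011100101110→0 (1)
 16  001010111001011101→0 (1)
 17  010101110010111011→0 (1)
 18  101011100101110111→1 (1)
 19  010111001011101111→0 (0)
 20  101110010111011110→1 (0)
 21  011100101110111100→0 (0)
 22  111001011101111000→1 (0)
 23  110010111011110000→1 (0)
 24  100101110111100000→1 (0)
 25  001011101111000000→0 (0)
 26  010111011110000000→0 (1)
 27  101110111100000001→1 (0)
 28  011101111000000010→0 (1)
 29  111011110000000101→1 (0)
 30  110111100000001010→1 (1)
 31  101111000000010101→1 (1)
 32  011110000000101011→0 (0)
 33  111100000001010110→1 (1)
 34  111000000010101101→1 (1)
 35  110000000101011011→1 (1)
 36  100000001010110111→1 (1)
 37  000000010101101111→0 (1)
 38  000000101011011111→0 (0)
 39  000001010110111110→0 (1)
 40  000010101101111101→0 (0)
 41  000101011011111010→0 (1)
 42  001010110111110101→0 (1)
 43  010101101111101011→0 (0)
 44  101011011111010110→1 (0)
 45  010110111110101100→0 (1)
 46  101101111101011001→1 (0)
 47  011011111010110010→0 (1)
 48  110111110101100101→1 (0)
 49  101111101011001010→1 (1)
 50  011111010110010101→0 (1)
 51  111110101100101011→1 (1)
 52  111101011001010111→1 (0)
 53  111010110010101110→1 (0)
 54  110101100101011100→1 (1)
 55  101011001010111001→1 (1)
 56  010110010101110011→0 (1)
 57  101100101011100111→1 (1)
 58  011001010111001111→0 (1)
 59  110010101110011111→1 (1)
 60  100101011100111111→1 (0)
 61  001010111001111110→0 (1)
 62  010101110011111101→0 (1)
 63  101011100111111011→1 (1)
 64  010111001111110111→0 (0)
 65  101110011111101110→1 (0)
 66  011100111111011100→0 (1)
 67  111001111110111001→1 (0)
 68  110011111101110010→1 (0)
 69  100111111011100100→1 (0)
 70  001111110111001000→0 (1)
 71  011111101110010001→0 (0)
 72  111111011100100010→1 (0)
 73  111110111001000100→1 (0)
 74  111101110010001000→1 (0)
 75  111011100100010000→1 (1)
 76  110111001000100001→1 (1)
 77  101110010001000011→1 (0)
 78  011100100010000110→0 (0)
 79  111001000100001100→1 (1)
 80  110010001000011001→1 (1)
 81  100100010000110011→1 (0)
 82  001000100001100110→0 (0)
 83  010001000011001100→0 (0)
 84  100010000110011000→1 (1)
 85  000100001100110001→0 (0)
 86  001000011001100010→0 (1)
 87  010000110011000101→0 (1)
 88  100001100110001011→1 (1)
 89  000011001100010111→0 (0)
 90  000110011000101110→0 (1)
 91  001100110001011101→0 (1)
 92  011001100010111011→0 (0)
 93  110011000101110110→1 (1)
 94  100110001011101101→1 (1)
 95  001100010111011011→0 (1)
 96  011000101110110111→0 (0)
 97  110001011101101110→1 (0)
 98  100010111011011100→1 (0)
 99  000101110110111000→0 (1)
100  001011101101110001→0 (0)
101  010111011011100010→0 (1)
102  101110110111000101→1 (0)
103  011101101110001010→0 (0)
104  111011011100010100→1 (0)
105  110110111000101000→1 (0)
106  101101110001010000→1 (0)
107  011011100010100000→0 (0)
108  110111000101000000→1 (1)
109  101110001010000001→1 (1)
110  011100010100000011→0 (1)
111  111000101000000111→1 (1)
112  110001010000001111→1 (0)
113  100010100000011110→1 (1)
114  000101000000111101→0 (0)
115  001010000001111010→0 (0)
116  010100000011110100→0 (0)
117  101000000111101000→1 (1)
118  010000001111010001→0 (0)
119  100000011110100010→1 (0)
120  000000111101000100→0 (1)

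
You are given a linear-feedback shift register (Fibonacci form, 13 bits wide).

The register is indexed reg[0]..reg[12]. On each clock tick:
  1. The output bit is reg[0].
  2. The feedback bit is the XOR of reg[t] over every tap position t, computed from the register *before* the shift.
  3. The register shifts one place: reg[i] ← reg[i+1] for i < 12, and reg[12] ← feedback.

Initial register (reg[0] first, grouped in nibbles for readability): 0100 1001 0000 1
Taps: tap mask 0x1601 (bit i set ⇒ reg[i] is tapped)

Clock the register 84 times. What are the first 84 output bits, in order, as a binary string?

step | reg (before) | out | fb
   0 | 0100100100001 | 0 | 1
   1 | 1001001000011 | 1 | 0
   2 | 0010010000110 | 0 | 1
   3 | 0100100001101 | 0 | 1
   4 | 1001000011011 | 1 | 1
   5 | 0010000110111 | 0 | 0
   6 | 0100001101110 | 0 | 0
   7 | 1000011011100 | 1 | 1
   8 | 0000110111001 | 0 | 0
   9 | 0001101110010 | 0 | 0
  10 | 0011011100100 | 0 | 1
  11 | 0110111001001 | 0 | 0
  12 | 1101110010010 | 1 | 1
  13 | 1011100100101 | 1 | 1
  14 | 0111001001011 | 0 | 0
  15 | 1110010010110 | 1 | 0
  16 | 1100100101100 | 1 | 1
  17 | 1001001011001 | 1 | 1
  18 | 0010010110011 | 0 | 1
  19 | 0100101100111 | 0 | 0
  20 | 1001011001110 | 1 | 1
  21 | 0010110011101 | 0 | 1
  22 | 0101100111011 | 0 | 0
  23 | 1011001110110 | 1 | 0
  24 | 0110011101100 | 0 | 0
  25 | 1100111011000 | 1 | 0
  26 | 1001110110000 | 1 | 1
  27 | 0011101100001 | 0 | 1
  28 | 0111011000011 | 0 | 1
  29 | 1110110000111 | 1 | 1
  30 | 1101100001111 | 1 | 0
  31 | 1011000011110 | 1 | 1
  32 | 0110000111101 | 0 | 1
  33 | 1100001111011 | 1 | 1
  34 | 1000011110111 | 1 | 1
  35 | 0000111101111 | 0 | 1
  36 | 0001111011111 | 0 | 1
  37 | 0011110111111 | 0 | 1
  38 | 0111101111111 | 0 | 1
  39 | 1111011111111 | 1 | 0
  40 | 1110111111110 | 1 | 1
  41 | 1101111111101 | 1 | 0
  42 | 1011111111010 | 1 | 0
  43 | 0111111110100 | 0 | 1
  44 | 1111111101001 | 1 | 1
  45 | 1111111010011 | 1 | 0
  46 | 1111110100110 | 1 | 0
  47 | 1111101001100 | 1 | 1
  48 | 1111010011001 | 1 | 1
  49 | 1110100110011 | 1 | 0
  50 | 1101001100110 | 1 | 0
  51 | 1010011001100 | 1 | 1
  52 | 0100110011001 | 0 | 0
  53 | 1001100110010 | 1 | 1
  54 | 0011001100101 | 0 | 0
  55 | 0110011001010 | 0 | 1
  56 | 1100110010101 | 1 | 1
  57 | 1001100101011 | 1 | 1
  58 | 0011001010111 | 0 | 0
  59 | 0110010101110 | 0 | 0
  60 | 1100101011100 | 1 | 1
  61 | 1001010111001 | 1 | 1
  62 | 0010101110011 | 0 | 1
  63 | 0101011100111 | 0 | 0
  64 | 1010111001110 | 1 | 1
  65 | 0101110011101 | 0 | 1
  66 | 1011100111011 | 1 | 1
  67 | 0111001110111 | 0 | 0
  68 | 1110011101110 | 1 | 1
  69 | 1100111011101 | 1 | 0
  70 | 1001110111010 | 1 | 0
  71 | 0011101110100 | 0 | 1
  72 | 0111011101001 | 0 | 0
  73 | 1110111010010 | 1 | 1
  74 | 1101110100101 | 1 | 1
  75 | 1011101001011 | 1 | 1
  76 | 0111010010111 | 0 | 0
  77 | 1110100101110 | 1 | 1
  78 | 1101001011101 | 1 | 0
  79 | 1010010111010 | 1 | 0
  80 | 0100101110100 | 0 | 1
  81 | 1001011101001 | 1 | 1
  82 | 0010111010011 | 0 | 1
  83 | 0101110100111 | 0 | 0

010010010000110111001001011001110110000111101111111101001100110010101110011101110100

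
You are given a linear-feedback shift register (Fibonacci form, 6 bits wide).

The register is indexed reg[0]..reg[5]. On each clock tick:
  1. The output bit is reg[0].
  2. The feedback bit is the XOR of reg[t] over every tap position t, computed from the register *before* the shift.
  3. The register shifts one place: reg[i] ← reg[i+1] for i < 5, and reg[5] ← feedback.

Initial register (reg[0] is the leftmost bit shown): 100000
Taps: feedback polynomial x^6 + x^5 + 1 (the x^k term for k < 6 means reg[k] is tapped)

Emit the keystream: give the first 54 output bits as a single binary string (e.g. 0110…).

step | reg (before) | out | fb
   0 | 100000 | 1 | 1
   1 | 000001 | 0 | 1
   2 | 000011 | 0 | 1
   3 | 000111 | 0 | 1
   4 | 001111 | 0 | 1
   5 | 011111 | 0 | 1
   6 | 111111 | 1 | 0
   7 | 111110 | 1 | 1
   8 | 111101 | 1 | 0
   9 | 111010 | 1 | 1
  10 | 110101 | 1 | 0
  11 | 101010 | 1 | 1
  12 | 010101 | 0 | 1
  13 | 101011 | 1 | 0
  14 | 010110 | 0 | 0
  15 | 101100 | 1 | 1
  16 | 011001 | 0 | 1
  17 | 110011 | 1 | 0
  18 | 100110 | 1 | 1
  19 | 001101 | 0 | 1
  20 | 011011 | 0 | 1
  21 | 110111 | 1 | 0
  22 | 101110 | 1 | 1
  23 | 011101 | 0 | 1
  24 | 111011 | 1 | 0
  25 | 110110 | 1 | 1
  26 | 101101 | 1 | 0
  27 | 011010 | 0 | 0
  28 | 110100 | 1 | 1
  29 | 101001 | 1 | 0
  30 | 010010 | 0 | 0
  31 | 100100 | 1 | 1
  32 | 001001 | 0 | 1
  33 | 010011 | 0 | 1
  34 | 100111 | 1 | 0
  35 | 001110 | 0 | 0
  36 | 011100 | 0 | 0
  37 | 111000 | 1 | 1
  38 | 110001 | 1 | 0
  39 | 100010 | 1 | 1
  40 | 000101 | 0 | 1
  41 | 001011 | 0 | 1
  42 | 010111 | 0 | 1
  43 | 101111 | 1 | 0
  44 | 011110 | 0 | 0
  45 | 111100 | 1 | 1
  46 | 111001 | 1 | 0
  47 | 110010 | 1 | 1
  48 | 100101 | 1 | 0
  49 | 001010 | 0 | 0
  50 | 010100 | 0 | 0
  51 | 101000 | 1 | 1
  52 | 010001 | 0 | 1
  53 | 100011 | 1 | 0

100000111111010101100110111011010010011100010111100101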